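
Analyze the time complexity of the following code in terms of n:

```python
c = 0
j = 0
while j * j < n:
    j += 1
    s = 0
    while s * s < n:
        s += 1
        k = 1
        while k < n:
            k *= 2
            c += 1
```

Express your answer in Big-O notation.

Each loop level contributes: √n × √n × log n. Multiplying the contributions gives O(n log n).

Answer: O(n log n)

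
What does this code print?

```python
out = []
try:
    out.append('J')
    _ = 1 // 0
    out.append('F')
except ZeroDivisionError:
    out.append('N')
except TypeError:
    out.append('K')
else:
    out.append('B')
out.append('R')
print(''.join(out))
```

Execution trace: 'J' (try body) → 'N' (except ZeroDivisionError) → 'R' (after the try/except). Output: JNR

Answer: JNR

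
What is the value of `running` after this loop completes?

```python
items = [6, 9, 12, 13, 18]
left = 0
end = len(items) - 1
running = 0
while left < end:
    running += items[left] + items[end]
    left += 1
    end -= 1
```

Sum of pairs from ends
`running` takes the values: 0 → 24 → 46

Answer: 46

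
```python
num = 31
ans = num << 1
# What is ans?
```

Trace:
`num = 31` → num = 31
`ans = num << 1` → ans = 62
So ans = 62

Answer: 62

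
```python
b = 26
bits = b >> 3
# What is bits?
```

Trace:
`b = 26` → b = 26
`bits = b >> 3` → bits = 3
So bits = 3

Answer: 3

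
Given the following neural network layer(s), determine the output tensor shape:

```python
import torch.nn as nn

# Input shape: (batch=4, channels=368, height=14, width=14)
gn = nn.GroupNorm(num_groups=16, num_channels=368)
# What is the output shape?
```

Input: (4, 368, 14, 14) -> Output: (4, 368, 14, 14)

Answer: (4, 368, 14, 14)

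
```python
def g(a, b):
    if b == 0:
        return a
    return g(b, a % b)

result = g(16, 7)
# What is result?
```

g(16, 7) -> g(7, 2) -> g(2, 1) -> g(1, 0) -> 1

Answer: 1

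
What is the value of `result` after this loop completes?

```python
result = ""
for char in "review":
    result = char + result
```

Reverse 'review'
`result` takes the values: "" → "r" → "er" → "ver" → "iver" → "eiver" → "weiver"

Answer: "weiver"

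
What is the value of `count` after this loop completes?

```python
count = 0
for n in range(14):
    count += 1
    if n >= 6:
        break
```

Loop breaks when n reaches 6, count is 7
`count` takes the values: 0 → 1 → 2 → 3 → 4 → 5 → 6 → 7

Answer: 7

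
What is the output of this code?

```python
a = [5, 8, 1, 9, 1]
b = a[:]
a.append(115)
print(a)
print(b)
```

Key concept: slice [:] creates copy.
Step by step:
`a = [5, 8, 1, 9, 1]` → a = [5, 8, 1, 9, 1]
`b = a[:]` → b = [5, 8, 1, 9, 1]
`a.append(115)` → a = [5, 8, 1, 9, 1, 115]
`print(a)` → prints [5, 8, 1, 9, 1, 115]
`print(b)` → prints [5, 8, 1, 9, 1]

Answer:
[5, 8, 1, 9, 1, 115]
[5, 8, 1, 9, 1]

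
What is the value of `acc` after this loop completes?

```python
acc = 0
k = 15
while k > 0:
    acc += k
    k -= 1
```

Sum 15 down to 1
`acc` takes the values: 0 → 15 → 29 → 42 → 54 → 65 → 75 → 84 → 92 → 99 → 105 → 110 → 114 → 117 → 119 → 120

Answer: 120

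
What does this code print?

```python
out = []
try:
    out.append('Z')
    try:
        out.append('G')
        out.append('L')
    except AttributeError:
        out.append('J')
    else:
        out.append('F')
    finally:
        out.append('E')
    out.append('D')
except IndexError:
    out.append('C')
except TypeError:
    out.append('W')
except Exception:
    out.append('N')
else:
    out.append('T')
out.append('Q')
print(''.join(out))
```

Execution trace: 'Z' (try body) → 'G' (inner try body) → 'L' (inner try body, no exception) → 'F' (inner else) → 'E' (inner finally) → 'D' (try body, no exception) → 'T' (else) → 'Q' (after the try/except). Output: ZGLFEDTQ

Answer: ZGLFEDTQ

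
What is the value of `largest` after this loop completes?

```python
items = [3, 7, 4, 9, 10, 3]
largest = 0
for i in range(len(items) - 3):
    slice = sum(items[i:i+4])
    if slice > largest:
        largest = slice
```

Max sum of 4-element window in [3, 7, 4, 9, 10, 3]
`largest` takes the values: 0 → 23 → 30

Answer: 30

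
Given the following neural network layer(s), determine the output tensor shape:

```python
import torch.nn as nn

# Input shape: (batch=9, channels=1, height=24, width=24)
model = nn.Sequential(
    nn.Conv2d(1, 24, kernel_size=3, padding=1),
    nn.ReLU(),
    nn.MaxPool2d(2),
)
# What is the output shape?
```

Input: (9, 1, 24, 24) -> after Conv2d: (9, 24, 24, 24) -> after ReLU: (9, 24, 24, 24) -> Output: (9, 24, 12, 12)

Answer: (9, 24, 12, 12)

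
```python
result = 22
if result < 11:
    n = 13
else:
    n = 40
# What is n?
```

Trace:
`result = 22` → result = 22
`if result < 11: ...` → result < 11 is False, take else branch → n = 40
So n = 40

Answer: 40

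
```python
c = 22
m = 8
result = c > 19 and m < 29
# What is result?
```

Trace:
`c = 22` → c = 22
`m = 8` → m = 8
`result = c > 19 and m < 29` → result = True
So result = True

Answer: True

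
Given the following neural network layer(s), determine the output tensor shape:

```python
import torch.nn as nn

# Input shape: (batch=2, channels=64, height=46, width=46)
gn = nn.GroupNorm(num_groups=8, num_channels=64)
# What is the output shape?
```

Input: (2, 64, 46, 46) -> Output: (2, 64, 46, 46)

Answer: (2, 64, 46, 46)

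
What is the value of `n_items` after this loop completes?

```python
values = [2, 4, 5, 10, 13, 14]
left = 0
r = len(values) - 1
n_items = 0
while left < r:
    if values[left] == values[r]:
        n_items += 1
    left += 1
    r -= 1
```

Count matching pairs from ends
`n_items` takes the values: 0

Answer: 0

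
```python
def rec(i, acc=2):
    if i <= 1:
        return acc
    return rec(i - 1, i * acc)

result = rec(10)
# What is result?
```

Accumulator trace (n, acc): (10, 2) -> (9, 20) -> (8, 180) -> (7, 1440) -> (6, 10080) -> (5, 60480) -> (4, 302400) -> (3, 1209600) -> (2, 3628800) -> (1, 7257600) -> return 7257600

Answer: 7257600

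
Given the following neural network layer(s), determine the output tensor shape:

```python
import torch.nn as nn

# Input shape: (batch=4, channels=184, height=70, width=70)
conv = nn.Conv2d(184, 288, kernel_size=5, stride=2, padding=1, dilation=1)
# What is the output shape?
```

Input: (4, 184, 70, 70) -> Output: (4, 288, 34, 34)

Answer: (4, 288, 34, 34)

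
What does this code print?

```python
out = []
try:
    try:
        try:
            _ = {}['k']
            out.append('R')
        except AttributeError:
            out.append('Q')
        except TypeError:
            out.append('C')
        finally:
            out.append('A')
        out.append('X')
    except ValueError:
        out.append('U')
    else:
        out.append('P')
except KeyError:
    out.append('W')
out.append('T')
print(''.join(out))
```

Execution trace: 'A' (inner finally) → 'W' (outer except KeyError) → 'T' (after the try/except). Output: AWT

Answer: AWT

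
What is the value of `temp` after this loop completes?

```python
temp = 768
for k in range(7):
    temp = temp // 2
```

Halve 7 times: 768 // 2^7 = 6
`temp` takes the values: 768 → 384 → 192 → 96 → 48 → 24 → 12 → 6

Answer: 6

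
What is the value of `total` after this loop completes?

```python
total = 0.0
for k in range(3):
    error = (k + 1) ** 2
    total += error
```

Sum of squared losses 1² + 2² + ... + 3²
`total` takes the values: 0.0 → 1.0 → 5.0 → 14.0

Answer: 14.0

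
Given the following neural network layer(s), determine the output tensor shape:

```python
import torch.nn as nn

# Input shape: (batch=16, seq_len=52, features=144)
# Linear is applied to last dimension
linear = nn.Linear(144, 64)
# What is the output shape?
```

Input: (16, 52, 144) -> Output: (16, 52, 64)

Answer: (16, 52, 64)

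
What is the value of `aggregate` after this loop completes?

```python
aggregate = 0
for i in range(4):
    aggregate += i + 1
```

Start at 0, add 1 to 4 = 10
`aggregate` takes the values: 0 → 1 → 3 → 6 → 10

Answer: 10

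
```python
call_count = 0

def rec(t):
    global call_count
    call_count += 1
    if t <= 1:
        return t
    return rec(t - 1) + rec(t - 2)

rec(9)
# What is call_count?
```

Calls(t) = 1 + Calls(t-1) + Calls(t-2); Calls(0)=Calls(1)=1. For t=9 this gives 109.

Answer: 109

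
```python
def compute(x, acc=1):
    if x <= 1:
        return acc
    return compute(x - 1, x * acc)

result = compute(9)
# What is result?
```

Accumulator trace (n, acc): (9, 1) -> (8, 9) -> (7, 72) -> (6, 504) -> (5, 3024) -> (4, 15120) -> (3, 60480) -> (2, 181440) -> (1, 362880) -> return 362880

Answer: 362880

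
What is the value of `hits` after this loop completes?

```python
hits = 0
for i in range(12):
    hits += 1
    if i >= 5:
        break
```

Loop breaks when i reaches 5, hits is 6
`hits` takes the values: 0 → 1 → 2 → 3 → 4 → 5 → 6

Answer: 6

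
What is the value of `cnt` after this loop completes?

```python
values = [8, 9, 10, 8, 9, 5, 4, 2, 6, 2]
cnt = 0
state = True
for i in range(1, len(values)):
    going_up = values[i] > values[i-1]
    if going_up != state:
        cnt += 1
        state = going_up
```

Count direction changes in [8, 9, 10, 8, 9, 5, 4, 2, 6, 2]
`cnt` takes the values: 0 → 1 → 2 → 3 → 4 → 5

Answer: 5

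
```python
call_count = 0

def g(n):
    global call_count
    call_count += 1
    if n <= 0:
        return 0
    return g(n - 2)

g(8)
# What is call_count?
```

Linear recursion stepping by 2: 5 calls from n=8 down to ≤0.

Answer: 5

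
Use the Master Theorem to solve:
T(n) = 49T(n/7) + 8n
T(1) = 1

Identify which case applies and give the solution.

a=49, b=7, f(n)=8n. log_7(49) = 2. Since c=1 < 2, Case 1 applies: T(n) = Θ(n^log_b(a)) = O(n^2).

Answer: O(n^2) - Case 1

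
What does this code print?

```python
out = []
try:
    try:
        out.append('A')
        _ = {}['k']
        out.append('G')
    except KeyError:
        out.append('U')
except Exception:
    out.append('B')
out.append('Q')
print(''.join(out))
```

Execution trace: 'A' (inner try body) → 'U' (inner except KeyError) → 'Q' (after the try/except). Output: AUQ

Answer: AUQ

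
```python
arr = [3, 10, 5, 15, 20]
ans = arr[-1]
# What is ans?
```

Trace:
`arr = [3, 10, 5, 15, 20]` → arr = [3, 10, 5, 15, 20]
`ans = arr[-1]` → ans = 20
So ans = 20

Answer: 20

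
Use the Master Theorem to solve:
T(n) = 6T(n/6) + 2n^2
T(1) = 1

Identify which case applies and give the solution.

a=6, b=6, f(n)=2n^2. log_6(6) = 1. Since c=2 > 1 and the regularity condition holds (6(n/6)^2 = (6/6^2)n^2 with 6/6^2 < 1), Case 3 applies: T(n) = Θ(f(n)) = O(n^2).

Answer: O(n^2) - Case 3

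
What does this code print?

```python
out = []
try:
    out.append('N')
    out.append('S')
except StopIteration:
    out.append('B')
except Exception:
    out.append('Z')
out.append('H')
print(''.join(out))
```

Execution trace: 'N' (try body) → 'S' (try body, no exception) → 'H' (after the try/except). Output: NSH

Answer: NSH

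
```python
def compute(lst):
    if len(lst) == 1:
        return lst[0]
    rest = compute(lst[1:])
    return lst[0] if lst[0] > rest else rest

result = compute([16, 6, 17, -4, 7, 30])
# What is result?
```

Recursive max over [16, 6, 17, -4, 7, 30] = 30

Answer: 30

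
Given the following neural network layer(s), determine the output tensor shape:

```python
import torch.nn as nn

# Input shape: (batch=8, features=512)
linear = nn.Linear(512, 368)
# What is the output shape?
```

Input: (8, 512) -> Output: (8, 368)

Answer: (8, 368)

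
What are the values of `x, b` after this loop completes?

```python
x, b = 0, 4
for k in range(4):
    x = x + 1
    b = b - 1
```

x goes 0→4, b goes 4→0
`x, b` takes the values: (0, 4) → (1, 4) → (1, 3) → (2, 3) → (2, 2) → (3, 2) → (3, 1) → (4, 1) → (4, 0)

Answer: 4, 0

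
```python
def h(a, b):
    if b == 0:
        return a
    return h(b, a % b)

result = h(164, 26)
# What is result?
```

h(164, 26) -> h(26, 8) -> h(8, 2) -> h(2, 0) -> 2

Answer: 2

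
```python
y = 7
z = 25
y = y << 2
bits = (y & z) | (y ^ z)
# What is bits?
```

Trace:
`y = 7` → y = 7
`z = 25` → z = 25
`y = y << 2` → y = 28
`bits = (y & z) | (y ^ z)` → bits = 29
So bits = 29

Answer: 29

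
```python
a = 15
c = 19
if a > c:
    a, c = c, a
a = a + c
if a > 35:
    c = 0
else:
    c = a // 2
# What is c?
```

Trace:
`a = 15` → a = 15
`c = 19` → c = 19
`if a > c: ...` → a > c is False → no variable changes
`a = a + c` → a = 34
`if a > 35: ...` → a > 35 is False, take else branch → c = 17
So c = 17

Answer: 17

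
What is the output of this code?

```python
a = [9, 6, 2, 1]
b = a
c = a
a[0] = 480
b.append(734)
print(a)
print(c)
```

Key concept: multiple aliases.
Step by step:
`a = [9, 6, 2, 1]` → a = [9, 6, 2, 1]
`b = a` → b = [9, 6, 2, 1] (same object as a)
`c = a` → c = [9, 6, 2, 1] (same object as a, b)
`a[0] = 480` → a = [480, 6, 2, 1] (same object as b, c); b = [480, 6, 2, 1] (same object as a, c); c = [480, 6, 2, 1] (same object as a, b)
`b.append(734)` → a = [480, 6, 2, 1, 734] (same object as b, c); b = [480, 6, 2, 1, 734] (same object as a, c); c = [480, 6, 2, 1, 734] (same object as a, b)
`print(a)` → prints [480, 6, 2, 1, 734]
`print(c)` → prints [480, 6, 2, 1, 734]

Answer:
[480, 6, 2, 1, 734]
[480, 6, 2, 1, 734]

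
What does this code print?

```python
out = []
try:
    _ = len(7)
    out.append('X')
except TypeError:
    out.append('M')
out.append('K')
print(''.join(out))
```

Execution trace: 'M' (except TypeError) → 'K' (after the try/except). Output: MK

Answer: MK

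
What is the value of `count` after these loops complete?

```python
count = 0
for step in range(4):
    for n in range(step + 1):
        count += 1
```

Triangle: 1 + 2 + ... + 4
`count` takes the values: 0 → 1 → 2 → 3 → 4 → 5 → 6 → 7 → 8 → 9 → 10

Answer: 10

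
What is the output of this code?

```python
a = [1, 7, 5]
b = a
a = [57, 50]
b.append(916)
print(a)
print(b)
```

Key concept: rebinding vs mutation: a is rebound to a new list, b still points at the original.
Step by step:
`a = [1, 7, 5]` → a = [1, 7, 5]
`b = a` → b = [1, 7, 5] (same object as a)
`a = [57, 50]` → a = [57, 50]
`b.append(916)` → b = [1, 7, 5, 916]
`print(a)` → prints [57, 50]
`print(b)` → prints [1, 7, 5, 916]

Answer:
[57, 50]
[1, 7, 5, 916]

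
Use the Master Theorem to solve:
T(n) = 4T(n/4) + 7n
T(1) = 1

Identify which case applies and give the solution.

a=4, b=4, f(n)=7n. log_4(4) = 1. Since c=1 = 1, Case 2 applies: T(n) = Θ(n^log_b(a) · log n) = O(n log n).

Answer: O(n log n) - Case 2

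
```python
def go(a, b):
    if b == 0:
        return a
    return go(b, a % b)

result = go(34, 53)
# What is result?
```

go(34, 53) -> go(53, 34) -> go(34, 19) -> go(19, 15) -> go(15, 4) -> go(4, 3) -> go(3, 1) -> go(1, 0) -> 1

Answer: 1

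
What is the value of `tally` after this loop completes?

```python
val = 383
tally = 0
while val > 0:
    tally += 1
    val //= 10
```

Count digits by repeated division by 10
`tally` takes the values: 0 → 1 → 2 → 3

Answer: 3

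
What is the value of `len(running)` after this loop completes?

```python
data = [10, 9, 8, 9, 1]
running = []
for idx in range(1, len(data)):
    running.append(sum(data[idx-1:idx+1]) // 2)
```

Number of 2-element averages
`running` takes the values: [] → [9] → [9, 8] → [9, 8, 8] → [9, 8, 8, 5]
So `len(running)` = 4

Answer: 4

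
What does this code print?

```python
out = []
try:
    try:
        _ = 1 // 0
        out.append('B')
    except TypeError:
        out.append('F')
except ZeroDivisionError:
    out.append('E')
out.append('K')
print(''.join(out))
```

Execution trace: 'E' (outer except ZeroDivisionError) → 'K' (after the try/except). Output: EK

Answer: EK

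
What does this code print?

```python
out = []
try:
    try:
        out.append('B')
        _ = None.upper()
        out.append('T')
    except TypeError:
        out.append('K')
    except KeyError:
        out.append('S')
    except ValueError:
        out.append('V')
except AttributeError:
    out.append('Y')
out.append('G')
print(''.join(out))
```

Execution trace: 'B' (try body) → 'Y' (outer except AttributeError) → 'G' (after the try/except). Output: BYG

Answer: BYG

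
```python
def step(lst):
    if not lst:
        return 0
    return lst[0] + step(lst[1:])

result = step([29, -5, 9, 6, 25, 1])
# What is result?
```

29 + (-5) + 9 + 6 + 25 + 1 + 0 = 65

Answer: 65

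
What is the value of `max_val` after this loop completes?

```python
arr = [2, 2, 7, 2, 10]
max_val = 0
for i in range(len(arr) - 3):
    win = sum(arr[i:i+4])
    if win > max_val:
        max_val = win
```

Max sum of 4-element window in [2, 2, 7, 2, 10]
`max_val` takes the values: 0 → 13 → 21

Answer: 21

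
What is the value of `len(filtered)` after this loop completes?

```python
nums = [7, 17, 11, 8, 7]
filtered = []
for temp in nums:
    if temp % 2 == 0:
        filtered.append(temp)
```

Count even numbers in [7, 17, 11, 8, 7]
`filtered` takes the values: [] → [8]
So `len(filtered)` = 1

Answer: 1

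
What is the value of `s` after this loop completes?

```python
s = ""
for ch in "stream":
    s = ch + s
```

Reverse 'stream'
`s` takes the values: "" → "s" → "ts" → "rts" → "erts" → "aerts" → "maerts"

Answer: "maerts"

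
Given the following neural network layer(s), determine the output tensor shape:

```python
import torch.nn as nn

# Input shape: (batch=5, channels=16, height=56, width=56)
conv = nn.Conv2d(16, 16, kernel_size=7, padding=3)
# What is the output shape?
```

Input: (5, 16, 56, 56) -> Output: (5, 16, 56, 56)

Answer: (5, 16, 56, 56)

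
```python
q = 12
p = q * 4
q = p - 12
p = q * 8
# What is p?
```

Trace:
`q = 12` → q = 12
`p = q * 4` → p = 48
`q = p - 12` → q = 36
`p = q * 8` → p = 288
So p = 288

Answer: 288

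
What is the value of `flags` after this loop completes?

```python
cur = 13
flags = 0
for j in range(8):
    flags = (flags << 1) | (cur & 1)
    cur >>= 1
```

Reverse lowest 8 bits of 13
`flags` takes the values: 0 → 1 → 2 → 5 → 11 → 22 → 44 → 88 → 176

Answer: 176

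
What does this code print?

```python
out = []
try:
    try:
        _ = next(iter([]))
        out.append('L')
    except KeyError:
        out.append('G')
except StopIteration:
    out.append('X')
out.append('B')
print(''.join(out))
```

Execution trace: 'X' (outer except StopIteration) → 'B' (after the try/except). Output: XB

Answer: XB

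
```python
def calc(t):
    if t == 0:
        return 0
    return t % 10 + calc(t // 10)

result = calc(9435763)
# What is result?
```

Sum of digits of 9435763: 3 + 6 + 7 + 5 + 3 + 4 + 9 = 37

Answer: 37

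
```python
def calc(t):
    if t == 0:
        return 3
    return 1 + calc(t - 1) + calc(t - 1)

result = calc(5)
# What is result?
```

calc(t) = 1 + 2·calc(t-1), calc(0)=3. Closed form: (3+1)·2^5 - 1 = 127.

Answer: 127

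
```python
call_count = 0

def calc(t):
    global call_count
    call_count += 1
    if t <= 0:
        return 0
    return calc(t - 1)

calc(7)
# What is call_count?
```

Linear recursion stepping by 1: 8 calls from t=7 down to ≤0.

Answer: 8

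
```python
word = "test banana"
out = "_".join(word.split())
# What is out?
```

Trace:
`word = "test banana"` → word = 'test banana'
`out = "_".join(word.split())` → out = 'test_banana'
So out = 'test_banana'

Answer: 'test_banana'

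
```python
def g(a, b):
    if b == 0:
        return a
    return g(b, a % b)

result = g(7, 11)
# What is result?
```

g(7, 11) -> g(11, 7) -> g(7, 4) -> g(4, 3) -> g(3, 1) -> g(1, 0) -> 1

Answer: 1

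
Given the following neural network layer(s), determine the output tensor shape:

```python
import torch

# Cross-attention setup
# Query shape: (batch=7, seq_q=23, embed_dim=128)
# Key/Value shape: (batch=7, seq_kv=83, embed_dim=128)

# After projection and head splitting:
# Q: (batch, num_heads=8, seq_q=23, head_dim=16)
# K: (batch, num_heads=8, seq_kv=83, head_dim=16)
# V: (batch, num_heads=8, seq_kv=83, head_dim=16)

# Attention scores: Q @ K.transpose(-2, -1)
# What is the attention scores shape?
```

Input: (7, 23, 128) -> Output: (7, 8, 23, 83)

Answer: (7, 8, 23, 83)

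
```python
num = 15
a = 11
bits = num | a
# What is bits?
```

Trace:
`num = 15` → num = 15
`a = 11` → a = 11
`bits = num | a` → bits = 15
So bits = 15

Answer: 15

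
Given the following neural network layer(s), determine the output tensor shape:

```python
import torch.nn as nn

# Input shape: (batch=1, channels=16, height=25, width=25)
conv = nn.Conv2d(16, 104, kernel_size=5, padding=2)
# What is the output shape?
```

Input: (1, 16, 25, 25) -> Output: (1, 104, 25, 25)

Answer: (1, 104, 25, 25)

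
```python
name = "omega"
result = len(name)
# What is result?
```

Trace:
`name = "omega"` → name = 'omega'
`result = len(name)` → result = 5
So result = 5

Answer: 5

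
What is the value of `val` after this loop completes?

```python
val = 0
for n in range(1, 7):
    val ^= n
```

XOR of 1 to 6
`val` takes the values: 0 → 1 → 3 → 0 → 4 → 1 → 7

Answer: 7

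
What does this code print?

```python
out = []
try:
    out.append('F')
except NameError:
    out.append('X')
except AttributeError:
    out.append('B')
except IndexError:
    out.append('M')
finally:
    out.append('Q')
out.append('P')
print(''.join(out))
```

Execution trace: 'F' (try body, no exception) → 'Q' (finally) → 'P' (after the try/except). Output: FQP

Answer: FQP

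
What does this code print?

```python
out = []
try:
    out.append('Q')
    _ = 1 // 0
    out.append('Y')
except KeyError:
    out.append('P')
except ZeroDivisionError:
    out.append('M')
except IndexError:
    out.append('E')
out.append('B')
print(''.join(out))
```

Execution trace: 'Q' (try body) → 'M' (except ZeroDivisionError) → 'B' (after the try/except). Output: QMB

Answer: QMB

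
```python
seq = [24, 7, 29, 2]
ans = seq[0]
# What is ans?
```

Trace:
`seq = [24, 7, 29, 2]` → seq = [24, 7, 29, 2]
`ans = seq[0]` → ans = 24
So ans = 24

Answer: 24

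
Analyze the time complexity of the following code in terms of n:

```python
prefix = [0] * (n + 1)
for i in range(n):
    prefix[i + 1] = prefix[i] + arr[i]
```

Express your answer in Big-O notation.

This is Prefix sum computation. Time complexity: O(n).

Answer: O(n)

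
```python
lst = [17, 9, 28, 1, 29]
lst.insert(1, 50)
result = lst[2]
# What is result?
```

Trace:
`lst = [17, 9, 28, 1, 29]` → lst = [17, 9, 28, 1, 29]
`lst.insert(1, 50)` → lst = [17, 50, 9, 28, 1, 29]
`result = lst[2]` → result = 9
So result = 9

Answer: 9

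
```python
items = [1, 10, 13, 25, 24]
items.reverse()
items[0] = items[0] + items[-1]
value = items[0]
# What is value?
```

Trace:
`items = [1, 10, 13, 25, 24]` → items = [1, 10, 13, 25, 24]
`items.reverse()` → items = [24, 25, 13, 10, 1]
`items[0] = items[0] + items[-1]` → items = [25, 25, 13, 10, 1]
`value = items[0]` → value = 25
So value = 25

Answer: 25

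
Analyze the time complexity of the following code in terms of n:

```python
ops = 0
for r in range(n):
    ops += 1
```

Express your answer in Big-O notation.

Each loop level contributes: n. Multiplying the contributions gives O(n).

Answer: O(n)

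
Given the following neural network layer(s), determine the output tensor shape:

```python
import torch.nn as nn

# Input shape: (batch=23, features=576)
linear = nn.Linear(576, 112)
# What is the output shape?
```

Input: (23, 576) -> Output: (23, 112)

Answer: (23, 112)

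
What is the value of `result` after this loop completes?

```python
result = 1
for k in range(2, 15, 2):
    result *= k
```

Product of even numbers 2 to 14
`result` takes the values: 1 → 2 → 8 → 48 → 384 → 3840 → 46080 → 645120

Answer: 645120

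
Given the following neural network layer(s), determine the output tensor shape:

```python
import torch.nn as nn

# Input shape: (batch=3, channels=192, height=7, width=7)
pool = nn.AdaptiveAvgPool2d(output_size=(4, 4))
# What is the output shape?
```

Input: (3, 192, 7, 7) -> Output: (3, 192, 4, 4)

Answer: (3, 192, 4, 4)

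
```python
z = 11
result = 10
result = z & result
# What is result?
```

Trace:
`z = 11` → z = 11
`result = 10` → result = 10
`result = z & result` → result = 10
So result = 10

Answer: 10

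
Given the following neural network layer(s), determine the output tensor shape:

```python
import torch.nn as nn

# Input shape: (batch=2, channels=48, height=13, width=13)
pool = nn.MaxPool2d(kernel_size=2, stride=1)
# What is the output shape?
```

Input: (2, 48, 13, 13) -> Output: (2, 48, 12, 12)

Answer: (2, 48, 12, 12)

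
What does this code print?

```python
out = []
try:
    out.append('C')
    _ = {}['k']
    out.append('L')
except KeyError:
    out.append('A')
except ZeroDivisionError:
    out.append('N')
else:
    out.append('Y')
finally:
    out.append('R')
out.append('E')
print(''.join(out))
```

Execution trace: 'C' (try body) → 'A' (except KeyError) → 'R' (finally) → 'E' (after the try/except). Output: CARE

Answer: CARE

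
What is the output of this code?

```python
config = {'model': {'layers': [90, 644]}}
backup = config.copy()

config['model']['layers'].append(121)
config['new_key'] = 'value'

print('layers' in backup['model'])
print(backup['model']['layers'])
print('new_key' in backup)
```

Key concept: shallow copy gotcha with nested dict.
Step by step:
`config = {'model': {'layers': [90, 644]}}` → config = {'model': {'layers': [90, 644]}}
`backup = config.copy()` → backup = {'model': {'layers': [90, 644]}}
`config['model']['layers'].append(121)` → config = {'model': {'layers': [90, 644, 121]}}; backup = {'model': {'layers': [90, 644, 121]}}
`config['new_key'] = 'value'` → config = {'model': {'layers': [90, 644, 121]}, 'new_key': 'value'}
`print('layers' in backup['model'])` → prints True
`print(backup['model']['layers'])` → prints [90, 644, 121]
`print('new_key' in backup)` → prints False

Answer:
True
[90, 644, 121]
False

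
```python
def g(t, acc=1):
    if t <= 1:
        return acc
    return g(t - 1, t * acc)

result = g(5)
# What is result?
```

Accumulator trace (n, acc): (5, 1) -> (4, 5) -> (3, 20) -> (2, 60) -> (1, 120) -> return 120

Answer: 120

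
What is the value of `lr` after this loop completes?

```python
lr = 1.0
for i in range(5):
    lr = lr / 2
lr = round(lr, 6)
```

Halving LR 5 times: 1 / 2^5
`lr` takes the values: 1.0 → 0.5 → 0.25 → 0.125 → 0.0625 → 0.03125

Answer: 0.03125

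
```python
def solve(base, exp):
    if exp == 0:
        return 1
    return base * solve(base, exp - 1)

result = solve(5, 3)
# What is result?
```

solve(5, 3) = 5 * 5 * 5 = 125

Answer: 125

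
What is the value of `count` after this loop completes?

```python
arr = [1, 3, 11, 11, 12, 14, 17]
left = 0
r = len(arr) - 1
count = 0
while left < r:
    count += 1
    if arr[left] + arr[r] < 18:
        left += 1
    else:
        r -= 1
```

Steps to find pair summing to 18
`count` takes the values: 0 → 1 → 2 → 3 → 4 → 5 → 6

Answer: 6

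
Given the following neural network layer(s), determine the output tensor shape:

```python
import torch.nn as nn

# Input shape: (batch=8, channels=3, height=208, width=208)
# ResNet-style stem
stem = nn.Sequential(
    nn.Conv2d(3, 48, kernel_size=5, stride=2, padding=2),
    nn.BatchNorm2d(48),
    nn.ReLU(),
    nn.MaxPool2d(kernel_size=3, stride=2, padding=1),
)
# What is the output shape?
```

Input: (8, 3, 208, 208) -> after Conv2d 5x5 stride=2: (8, 48, 104, 104) -> Output: (8, 48, 52, 52)

Answer: (8, 48, 52, 52)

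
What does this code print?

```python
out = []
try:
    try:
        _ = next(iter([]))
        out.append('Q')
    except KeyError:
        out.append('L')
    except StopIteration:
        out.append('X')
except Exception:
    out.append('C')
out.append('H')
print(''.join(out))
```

Execution trace: 'X' (inner except StopIteration) → 'H' (after the try/except). Output: XH

Answer: XH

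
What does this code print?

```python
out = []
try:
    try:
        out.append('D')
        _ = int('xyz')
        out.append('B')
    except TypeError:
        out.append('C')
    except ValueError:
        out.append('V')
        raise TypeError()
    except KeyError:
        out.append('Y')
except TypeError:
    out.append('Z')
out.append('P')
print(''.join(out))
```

Execution trace: 'D' (inner try body) → 'V' (inner except ValueError) → 'Z' (outer except TypeError) → 'P' (after the try/except). Output: DVZP

Answer: DVZP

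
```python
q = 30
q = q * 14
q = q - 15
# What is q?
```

Trace:
`q = 30` → q = 30
`q = q * 14` → q = 420
`q = q - 15` → q = 405
So q = 405

Answer: 405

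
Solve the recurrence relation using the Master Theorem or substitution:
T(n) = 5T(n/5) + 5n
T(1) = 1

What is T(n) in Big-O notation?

By Master Theorem: a=5, b=5, f(n)=5n. Since log_5(5) = 1 and f(n) = Θ(n^1), Case 2 applies. T(n) = O(n log n).

Answer: O(n log n)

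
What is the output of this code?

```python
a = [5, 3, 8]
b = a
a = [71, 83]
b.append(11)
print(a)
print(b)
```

Key concept: rebinding vs mutation: a is rebound to a new list, b still points at the original.
Step by step:
`a = [5, 3, 8]` → a = [5, 3, 8]
`b = a` → b = [5, 3, 8] (same object as a)
`a = [71, 83]` → a = [71, 83]
`b.append(11)` → b = [5, 3, 8, 11]
`print(a)` → prints [71, 83]
`print(b)` → prints [5, 3, 8, 11]

Answer:
[71, 83]
[5, 3, 8, 11]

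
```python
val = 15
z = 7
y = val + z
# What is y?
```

Trace:
`val = 15` → val = 15
`z = 7` → z = 7
`y = val + z` → y = 22
So y = 22

Answer: 22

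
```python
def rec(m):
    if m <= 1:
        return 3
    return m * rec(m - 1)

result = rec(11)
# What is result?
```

rec(11) = 11 * 10 * 9 * 8 * 7 * 6 * 5 * 4 * 3 * 2 * 3 = 119750400

Answer: 119750400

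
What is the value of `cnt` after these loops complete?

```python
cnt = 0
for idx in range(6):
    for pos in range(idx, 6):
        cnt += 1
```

Upper triangle: 6 + 5 + ... + 1
`cnt` takes the values: 0 → 1 → 2 → 3 → 4 → 5 → 6 → 7 → 8 → 9 → 10 → 11 → 12 → 13 → 14 → 15 → 16 → 17 → 18 → 19 → 20 → 21

Answer: 21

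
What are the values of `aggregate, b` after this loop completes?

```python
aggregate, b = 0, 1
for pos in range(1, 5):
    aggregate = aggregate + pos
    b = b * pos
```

Sum and factorial of 1 to 4
`aggregate, b` takes the values: (0, 1) → (1, 1) → (3, 1) → (3, 2) → (6, 2) → (6, 6) → (10, 6) → (10, 24)

Answer: 10, 24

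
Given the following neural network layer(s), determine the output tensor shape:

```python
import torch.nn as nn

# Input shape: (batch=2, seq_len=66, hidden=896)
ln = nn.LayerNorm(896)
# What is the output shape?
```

Input: (2, 66, 896) -> Output: (2, 66, 896)

Answer: (2, 66, 896)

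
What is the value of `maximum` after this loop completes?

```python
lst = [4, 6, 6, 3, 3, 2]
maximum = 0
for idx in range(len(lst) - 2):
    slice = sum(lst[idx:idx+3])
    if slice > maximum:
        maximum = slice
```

Max sum of 3-element window in [4, 6, 6, 3, 3, 2]
`maximum` takes the values: 0 → 16

Answer: 16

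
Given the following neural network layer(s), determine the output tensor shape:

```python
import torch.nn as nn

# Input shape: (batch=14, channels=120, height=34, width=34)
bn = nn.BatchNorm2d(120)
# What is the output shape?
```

Input: (14, 120, 34, 34) -> Output: (14, 120, 34, 34)

Answer: (14, 120, 34, 34)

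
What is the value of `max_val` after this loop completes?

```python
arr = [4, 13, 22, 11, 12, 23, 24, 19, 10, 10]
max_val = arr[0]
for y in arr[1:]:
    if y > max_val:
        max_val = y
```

Maximum of [4, 13, 22, 11, 12, 23, 24, 19, 10, 10]
`max_val` takes the values: 4 → 13 → 22 → 23 → 24

Answer: 24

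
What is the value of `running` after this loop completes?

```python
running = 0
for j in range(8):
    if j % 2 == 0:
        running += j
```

Sum of even numbers 0 to 7
`running` takes the values: 0 → 2 → 6 → 12

Answer: 12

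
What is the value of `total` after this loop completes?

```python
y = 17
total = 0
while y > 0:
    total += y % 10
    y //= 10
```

Sum digits of 17
`total` takes the values: 0 → 7 → 8

Answer: 8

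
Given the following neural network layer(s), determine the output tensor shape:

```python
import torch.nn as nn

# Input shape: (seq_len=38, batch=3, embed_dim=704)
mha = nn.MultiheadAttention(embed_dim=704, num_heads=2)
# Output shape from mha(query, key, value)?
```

Input: (38, 3, 704) -> Output: (38, 3, 704)

Answer: (38, 3, 704)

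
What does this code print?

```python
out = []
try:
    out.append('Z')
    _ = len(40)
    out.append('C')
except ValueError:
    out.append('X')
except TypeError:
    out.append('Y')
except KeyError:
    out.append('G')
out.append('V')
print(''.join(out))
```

Execution trace: 'Z' (try body) → 'Y' (except TypeError) → 'V' (after the try/except). Output: ZYV

Answer: ZYV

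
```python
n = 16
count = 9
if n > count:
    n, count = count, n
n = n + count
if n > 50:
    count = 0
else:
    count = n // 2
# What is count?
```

Trace:
`n = 16` → n = 16
`count = 9` → count = 9
`if n > count: ...` → n > count is True → n = 9; count = 16
`n = n + count` → n = 25
`if n > 50: ...` → n > 50 is False, take else branch → count = 12
So count = 12

Answer: 12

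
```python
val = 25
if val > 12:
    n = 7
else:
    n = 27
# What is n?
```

Trace:
`val = 25` → val = 25
`if val > 12: ...` → val > 12 is True → n = 7
So n = 7

Answer: 7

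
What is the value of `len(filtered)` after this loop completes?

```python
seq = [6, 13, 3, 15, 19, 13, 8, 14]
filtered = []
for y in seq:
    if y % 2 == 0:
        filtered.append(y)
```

Count even numbers in [6, 13, 3, 15, 19, 13, 8, 14]
`filtered` takes the values: [] → [6] → [6, 8] → [6, 8, 14]
So `len(filtered)` = 3

Answer: 3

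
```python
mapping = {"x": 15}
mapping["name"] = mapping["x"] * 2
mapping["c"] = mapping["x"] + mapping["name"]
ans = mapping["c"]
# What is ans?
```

Trace:
`mapping = {"x": 15}` → mapping = {'x': 15}
`mapping["name"] = mapping["x"] * 2` → mapping = {'x': 15, 'name': 30}
`mapping["c"] = mapping["x"] + mapping["name"]` → mapping = {'x': 15, 'name': 30, 'c': 45}
`ans = mapping["c"]` → ans = 45
So ans = 45

Answer: 45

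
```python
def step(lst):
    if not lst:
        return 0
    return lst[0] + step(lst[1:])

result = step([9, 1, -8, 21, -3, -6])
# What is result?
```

9 + 1 + (-8) + 21 + (-3) + (-6) + 0 = 14

Answer: 14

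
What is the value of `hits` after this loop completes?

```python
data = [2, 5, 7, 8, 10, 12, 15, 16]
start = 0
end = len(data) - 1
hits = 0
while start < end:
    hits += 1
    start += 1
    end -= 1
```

Iterations until pointers meet (list length 8)
`hits` takes the values: 0 → 1 → 2 → 3 → 4

Answer: 4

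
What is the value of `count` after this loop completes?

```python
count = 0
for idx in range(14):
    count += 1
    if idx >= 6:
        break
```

Loop breaks when idx reaches 6, count is 7
`count` takes the values: 0 → 1 → 2 → 3 → 4 → 5 → 6 → 7

Answer: 7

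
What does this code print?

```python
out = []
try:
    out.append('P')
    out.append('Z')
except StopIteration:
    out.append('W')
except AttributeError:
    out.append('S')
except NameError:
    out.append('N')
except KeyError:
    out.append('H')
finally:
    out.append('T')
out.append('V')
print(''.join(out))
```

Execution trace: 'P' (try body) → 'Z' (try body, no exception) → 'T' (finally) → 'V' (after the try/except). Output: PZTV

Answer: PZTV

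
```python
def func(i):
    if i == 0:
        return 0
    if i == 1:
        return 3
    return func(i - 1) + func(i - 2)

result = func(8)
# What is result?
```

Build up from base cases: func(0)=0, func(1)=3, func(2)=3, func(3)=6, func(4)=9, func(5)=15, func(6)=24, ..., func(8)=63

Answer: 63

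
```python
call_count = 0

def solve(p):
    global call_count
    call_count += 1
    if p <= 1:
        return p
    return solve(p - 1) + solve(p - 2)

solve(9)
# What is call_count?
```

Calls(p) = 1 + Calls(p-1) + Calls(p-2); Calls(0)=Calls(1)=1. For p=9 this gives 109.

Answer: 109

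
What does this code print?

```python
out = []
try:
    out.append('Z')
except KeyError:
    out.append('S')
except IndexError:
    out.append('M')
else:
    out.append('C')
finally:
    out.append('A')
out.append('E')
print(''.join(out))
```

Execution trace: 'Z' (try body, no exception) → 'C' (else) → 'A' (finally) → 'E' (after the try/except). Output: ZCAE

Answer: ZCAE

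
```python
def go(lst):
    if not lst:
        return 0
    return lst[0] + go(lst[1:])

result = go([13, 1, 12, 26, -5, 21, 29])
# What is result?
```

13 + 1 + 12 + 26 + (-5) + 21 + 29 + 0 = 97

Answer: 97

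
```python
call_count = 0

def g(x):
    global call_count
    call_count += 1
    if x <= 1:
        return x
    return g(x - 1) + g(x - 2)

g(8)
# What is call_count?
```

Calls(x) = 1 + Calls(x-1) + Calls(x-2); Calls(0)=Calls(1)=1. For x=8 this gives 67.

Answer: 67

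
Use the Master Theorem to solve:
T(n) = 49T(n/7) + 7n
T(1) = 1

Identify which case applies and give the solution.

a=49, b=7, f(n)=7n. log_7(49) = 2. Since c=1 < 2, Case 1 applies: T(n) = Θ(n^log_b(a)) = O(n^2).

Answer: O(n^2) - Case 1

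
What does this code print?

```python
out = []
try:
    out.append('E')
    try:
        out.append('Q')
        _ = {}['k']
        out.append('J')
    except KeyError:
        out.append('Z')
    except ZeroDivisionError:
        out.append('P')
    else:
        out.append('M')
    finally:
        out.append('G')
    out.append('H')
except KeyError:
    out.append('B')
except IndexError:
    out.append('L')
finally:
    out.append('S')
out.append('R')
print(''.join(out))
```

Execution trace: 'E' (try body) → 'Q' (inner try body) → 'Z' (inner except KeyError) → 'G' (inner finally) → 'H' (try body, no exception) → 'S' (finally) → 'R' (after the try/except). Output: EQZGHSR

Answer: EQZGHSR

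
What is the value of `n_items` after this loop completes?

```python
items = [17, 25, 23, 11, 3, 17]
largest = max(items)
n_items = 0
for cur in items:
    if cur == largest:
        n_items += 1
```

Count of max value 25 in [17, 25, 23, 11, 3, 17]
`n_items` takes the values: 0 → 1

Answer: 1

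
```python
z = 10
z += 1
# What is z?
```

Trace:
`z = 10` → z = 10
`z += 1` → z = 11
So z = 11

Answer: 11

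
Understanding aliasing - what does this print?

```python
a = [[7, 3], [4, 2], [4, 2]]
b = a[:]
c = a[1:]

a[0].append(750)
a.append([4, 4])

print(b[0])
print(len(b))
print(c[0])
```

Key concept: slice with nested mutation.
Step by step:
`a = [[7, 3], [4, 2], [4, 2]]` → a = [[7, 3], [4, 2], [4, 2]]
`b = a[:]` → b = [[7, 3], [4, 2], [4, 2]]
`c = a[1:]` → c = [[4, 2], [4, 2]]
`a[0].append(750)` → a = [[7, 3, 750], [4, 2], [4, 2]]; b = [[7, 3, 750], [4, 2], [4, 2]]
`a.append([4, 4])` → a = [[7, 3, 750], [4, 2], [4, 2], [4, 4]]
`print(b[0])` → prints [7, 3, 750]
`print(len(b))` → prints 3
`print(c[0])` → prints [4, 2]

Answer:
[7, 3, 750]
3
[4, 2]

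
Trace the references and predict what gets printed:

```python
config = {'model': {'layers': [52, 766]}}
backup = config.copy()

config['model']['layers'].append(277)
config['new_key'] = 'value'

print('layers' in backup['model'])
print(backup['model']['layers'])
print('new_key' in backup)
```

Key concept: shallow copy gotcha with nested dict.
Step by step:
`config = {'model': {'layers': [52, 766]}}` → config = {'model': {'layers': [52, 766]}}
`backup = config.copy()` → backup = {'model': {'layers': [52, 766]}}
`config['model']['layers'].append(277)` → config = {'model': {'layers': [52, 766, 277]}}; backup = {'model': {'layers': [52, 766, 277]}}
`config['new_key'] = 'value'` → config = {'model': {'layers': [52, 766, 277]}, 'new_key': 'value'}
`print('layers' in backup['model'])` → prints True
`print(backup['model']['layers'])` → prints [52, 766, 277]
`print('new_key' in backup)` → prints False

Answer:
True
[52, 766, 277]
False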